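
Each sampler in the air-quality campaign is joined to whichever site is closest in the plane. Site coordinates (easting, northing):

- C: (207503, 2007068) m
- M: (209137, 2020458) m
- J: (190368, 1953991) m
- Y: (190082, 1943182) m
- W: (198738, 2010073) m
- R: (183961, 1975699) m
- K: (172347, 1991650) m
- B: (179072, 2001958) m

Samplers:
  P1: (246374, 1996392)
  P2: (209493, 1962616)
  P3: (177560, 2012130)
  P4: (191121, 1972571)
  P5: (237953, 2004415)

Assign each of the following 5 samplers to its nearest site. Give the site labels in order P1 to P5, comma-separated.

C, J, B, R, C

P1 → C (d²=1624931617.00)
P2 → J (d²=440156250.00)
P3 → B (d²=105755728.00)
P4 → R (d²=61049984.00)
P5 → C (d²=934240909.00)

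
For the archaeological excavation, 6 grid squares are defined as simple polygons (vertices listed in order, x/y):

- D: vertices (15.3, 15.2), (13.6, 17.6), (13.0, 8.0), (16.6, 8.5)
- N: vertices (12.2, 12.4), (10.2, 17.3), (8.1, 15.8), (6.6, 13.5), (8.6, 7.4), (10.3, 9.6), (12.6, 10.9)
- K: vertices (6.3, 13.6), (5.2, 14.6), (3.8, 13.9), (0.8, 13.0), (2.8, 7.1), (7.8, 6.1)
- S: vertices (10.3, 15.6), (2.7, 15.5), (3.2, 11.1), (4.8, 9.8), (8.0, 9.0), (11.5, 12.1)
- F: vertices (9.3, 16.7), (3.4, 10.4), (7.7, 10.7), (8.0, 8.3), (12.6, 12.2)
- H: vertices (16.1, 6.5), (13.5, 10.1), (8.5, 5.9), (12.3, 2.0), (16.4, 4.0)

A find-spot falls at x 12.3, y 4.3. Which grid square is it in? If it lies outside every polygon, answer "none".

Cast a ray rightward from (12.3, 4.3). For each polygon, the edges (by vertex number in listed order) whose endpoints lie on opposite sides of y = 4.3, where each meets that height, and whether that is right or left of the point:
D: no edge straddles that height → 0 crossings.
N: no edge straddles that height → 0 crossings.
K: no edge straddles that height → 0 crossings.
S: no edge straddles that height → 0 crossings.
F: no edge straddles that height → 0 crossings.
H: 3–4 at x≈10.06 (left), 5–1 at x≈16.36 (right) → 1 crossing.
Only H has an odd count, so the point is inside H.

H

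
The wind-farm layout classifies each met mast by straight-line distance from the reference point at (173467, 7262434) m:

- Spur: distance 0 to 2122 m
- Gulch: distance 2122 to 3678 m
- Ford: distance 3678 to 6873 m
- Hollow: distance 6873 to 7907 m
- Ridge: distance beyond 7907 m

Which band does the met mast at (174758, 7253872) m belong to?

Ridge

Distance = √((174758−173467)² + (7253872−7262434)²) = √(1666681.000 + 73307844.000) = 8658.783 m.
7907 ≤ 8658.783 < ∞ → Ridge.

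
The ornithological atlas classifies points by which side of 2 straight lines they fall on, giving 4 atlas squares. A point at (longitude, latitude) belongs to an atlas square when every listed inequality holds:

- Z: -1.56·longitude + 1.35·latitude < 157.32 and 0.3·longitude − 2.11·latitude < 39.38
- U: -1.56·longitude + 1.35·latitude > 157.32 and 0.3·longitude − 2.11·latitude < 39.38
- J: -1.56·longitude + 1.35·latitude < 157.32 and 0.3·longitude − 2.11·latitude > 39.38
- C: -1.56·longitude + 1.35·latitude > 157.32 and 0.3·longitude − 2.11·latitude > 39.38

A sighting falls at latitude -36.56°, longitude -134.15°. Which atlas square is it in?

-1.56·-134.15 + 1.35·-36.56 = 159.918, which is > 157.32
0.3·-134.15 − 2.11·-36.56 = 36.897, which is < 39.38
This sign pattern matches U.

U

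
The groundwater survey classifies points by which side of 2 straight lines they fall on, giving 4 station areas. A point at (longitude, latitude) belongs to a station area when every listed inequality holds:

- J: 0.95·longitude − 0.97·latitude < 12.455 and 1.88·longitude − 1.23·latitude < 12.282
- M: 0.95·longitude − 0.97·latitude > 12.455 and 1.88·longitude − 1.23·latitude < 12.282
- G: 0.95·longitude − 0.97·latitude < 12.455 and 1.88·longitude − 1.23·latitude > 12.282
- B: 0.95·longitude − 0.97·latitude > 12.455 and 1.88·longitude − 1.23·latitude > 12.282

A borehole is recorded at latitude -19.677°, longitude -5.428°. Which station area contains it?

B

0.95·-5.428 − 0.97·-19.677 = 13.930, which is > 12.455
1.88·-5.428 − 1.23·-19.677 = 13.998, which is > 12.282
This sign pattern matches B.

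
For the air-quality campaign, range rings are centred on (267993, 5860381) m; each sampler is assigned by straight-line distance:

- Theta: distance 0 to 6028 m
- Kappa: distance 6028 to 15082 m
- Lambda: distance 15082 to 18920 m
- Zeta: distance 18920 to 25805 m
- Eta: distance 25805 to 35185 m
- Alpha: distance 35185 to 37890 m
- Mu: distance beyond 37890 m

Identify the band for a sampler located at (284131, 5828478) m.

Alpha

Distance = √((284131−267993)² + (5828478−5860381)²) = √(260435044.000 + 1017801409.000) = 35752.433 m.
35185 ≤ 35752.433 < 37890 → Alpha.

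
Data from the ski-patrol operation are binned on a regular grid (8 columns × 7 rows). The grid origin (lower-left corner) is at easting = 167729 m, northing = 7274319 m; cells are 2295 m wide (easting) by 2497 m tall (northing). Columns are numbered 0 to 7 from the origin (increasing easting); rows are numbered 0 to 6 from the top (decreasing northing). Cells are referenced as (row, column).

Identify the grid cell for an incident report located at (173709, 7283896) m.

Column index: ⌊(173709 − 167729) / 2295⌋ = ⌊2.606⌋ = 2
Row offset from origin: ⌊(7283896 − 7274319) / 2497⌋ = ⌊3.835⌋ = 3 → row 3 (counted from top)

(3, 2)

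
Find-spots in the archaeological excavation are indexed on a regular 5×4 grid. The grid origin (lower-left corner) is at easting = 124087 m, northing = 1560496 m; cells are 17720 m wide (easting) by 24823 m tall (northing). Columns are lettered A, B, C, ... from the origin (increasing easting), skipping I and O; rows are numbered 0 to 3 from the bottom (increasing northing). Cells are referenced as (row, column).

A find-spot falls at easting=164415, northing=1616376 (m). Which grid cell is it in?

Column index: ⌊(164415 − 124087) / 17720⌋ = ⌊2.276⌋ = 2 → column C
Row offset from origin: ⌊(1616376 − 1560496) / 24823⌋ = ⌊2.251⌋ = 2 → row 2

(2, C)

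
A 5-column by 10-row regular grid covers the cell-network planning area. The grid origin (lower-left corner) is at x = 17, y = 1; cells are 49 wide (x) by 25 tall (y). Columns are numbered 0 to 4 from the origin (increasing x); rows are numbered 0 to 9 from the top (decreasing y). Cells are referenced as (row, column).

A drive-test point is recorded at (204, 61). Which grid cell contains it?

Column index: ⌊(204 − 17) / 49⌋ = ⌊3.816⌋ = 3
Row offset from origin: ⌊(61 − 1) / 25⌋ = ⌊2.400⌋ = 2 → row 7 (counted from top)

(7, 3)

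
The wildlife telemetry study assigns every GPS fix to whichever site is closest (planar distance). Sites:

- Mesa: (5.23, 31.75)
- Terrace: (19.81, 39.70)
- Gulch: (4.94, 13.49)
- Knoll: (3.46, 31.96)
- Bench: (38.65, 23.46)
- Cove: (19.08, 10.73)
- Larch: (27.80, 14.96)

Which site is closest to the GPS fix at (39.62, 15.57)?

Bench

Squared distances to each site:
Mesa: 1444.465; Terrace: 974.693; Gulch: 1207.029; Knoll: 1576.178; Bench: 63.193; Cove: 445.317; Larch: 140.084.
Minimum at Bench.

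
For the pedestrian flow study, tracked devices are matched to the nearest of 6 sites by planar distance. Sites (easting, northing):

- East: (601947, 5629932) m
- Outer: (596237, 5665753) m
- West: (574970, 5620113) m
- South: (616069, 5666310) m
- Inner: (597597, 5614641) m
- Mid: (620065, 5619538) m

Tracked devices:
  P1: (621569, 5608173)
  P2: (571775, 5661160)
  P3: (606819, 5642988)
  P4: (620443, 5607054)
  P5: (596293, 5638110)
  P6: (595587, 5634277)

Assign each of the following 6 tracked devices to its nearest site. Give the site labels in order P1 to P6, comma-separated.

Mid, Outer, East, Mid, East, East

P1 → Mid (d²=131425241.00)
P2 → Outer (d²=619485093.00)
P3 → East (d²=194195520.00)
P4 → Mid (d²=155993140.00)
P5 → East (d²=98847400.00)
P6 → East (d²=59328625.00)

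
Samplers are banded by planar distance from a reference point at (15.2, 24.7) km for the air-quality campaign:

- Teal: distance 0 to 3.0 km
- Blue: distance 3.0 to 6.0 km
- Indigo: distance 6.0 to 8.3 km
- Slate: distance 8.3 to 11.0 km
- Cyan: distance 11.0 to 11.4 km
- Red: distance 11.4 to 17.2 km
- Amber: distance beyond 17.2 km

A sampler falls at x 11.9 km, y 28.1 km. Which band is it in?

Blue

Distance = √((11.9−15.2)² + (28.1−24.7)²) = √(10.890 + 11.560) = 4.738 km.
3.0 ≤ 4.738 < 6.0 → Blue.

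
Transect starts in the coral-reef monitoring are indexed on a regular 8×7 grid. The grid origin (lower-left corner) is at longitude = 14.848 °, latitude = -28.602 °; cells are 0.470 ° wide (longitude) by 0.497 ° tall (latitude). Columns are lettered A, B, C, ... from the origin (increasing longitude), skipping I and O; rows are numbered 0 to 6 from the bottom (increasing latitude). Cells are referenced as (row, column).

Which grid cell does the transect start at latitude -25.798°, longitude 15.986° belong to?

(5, C)

Column index: ⌊(15.986 − 14.848) / 0.470⌋ = ⌊2.421⌋ = 2 → column C
Row offset from origin: ⌊(-25.798 − -28.602) / 0.497⌋ = ⌊5.642⌋ = 5 → row 5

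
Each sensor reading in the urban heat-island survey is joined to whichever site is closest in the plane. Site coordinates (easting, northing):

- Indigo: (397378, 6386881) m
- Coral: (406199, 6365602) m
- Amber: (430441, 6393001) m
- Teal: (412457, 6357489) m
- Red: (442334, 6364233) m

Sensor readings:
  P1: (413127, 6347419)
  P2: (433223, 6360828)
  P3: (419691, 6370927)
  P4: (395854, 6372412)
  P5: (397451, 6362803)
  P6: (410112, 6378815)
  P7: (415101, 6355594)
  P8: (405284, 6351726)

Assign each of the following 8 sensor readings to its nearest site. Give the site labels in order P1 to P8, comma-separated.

Teal, Red, Coral, Coral, Coral, Coral, Teal, Teal

P1 → Teal (d²=101853800.00)
P2 → Red (d²=94604346.00)
P3 → Coral (d²=210389689.00)
P4 → Coral (d²=153395125.00)
P5 → Coral (d²=84361905.00)
P6 → Coral (d²=189894938.00)
P7 → Teal (d²=10581761.00)
P8 → Teal (d²=84664098.00)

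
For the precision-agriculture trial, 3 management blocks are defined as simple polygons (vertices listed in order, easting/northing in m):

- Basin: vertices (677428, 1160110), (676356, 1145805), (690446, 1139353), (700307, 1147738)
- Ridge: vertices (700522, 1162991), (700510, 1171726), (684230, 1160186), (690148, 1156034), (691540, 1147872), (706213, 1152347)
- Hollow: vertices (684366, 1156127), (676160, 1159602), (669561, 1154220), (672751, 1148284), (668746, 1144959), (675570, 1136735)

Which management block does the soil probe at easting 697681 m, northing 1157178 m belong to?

Ridge

Cast a ray rightward from (697681, 1157178). For each polygon, the edges (by vertex number in listed order) whose endpoints lie on opposite sides of northing = 1157178, where each meets that height, and whether that is right or left of the point:
Basin: 1–2 at easting≈677208.3 (left), 4–1 at easting≈682850.0 (left) → 0 crossings.
Ridge: 3–4 at easting≈688517.4 (left), 6–1 at easting≈703630.0 (right) → 1 crossing.
Hollow: 1–2 at easting≈681884.1 (left), 2–3 at easting≈673187.9 (left) → 0 crossings.
Only Ridge has an odd count, so the point is inside Ridge.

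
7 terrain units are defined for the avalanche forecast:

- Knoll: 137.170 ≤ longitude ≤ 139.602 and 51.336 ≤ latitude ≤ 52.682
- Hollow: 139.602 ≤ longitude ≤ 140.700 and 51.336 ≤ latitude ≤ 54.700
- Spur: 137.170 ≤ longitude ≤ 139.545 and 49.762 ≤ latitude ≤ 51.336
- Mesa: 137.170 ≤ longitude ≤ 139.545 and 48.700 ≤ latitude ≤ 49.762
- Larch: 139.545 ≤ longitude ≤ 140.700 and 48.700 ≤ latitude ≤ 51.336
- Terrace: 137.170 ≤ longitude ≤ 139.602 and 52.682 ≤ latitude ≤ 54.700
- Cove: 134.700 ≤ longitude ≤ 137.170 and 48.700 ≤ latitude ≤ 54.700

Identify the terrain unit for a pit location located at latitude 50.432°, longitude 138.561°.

The point has longitude = 138.561 and latitude = 50.432.
Only Spur satisfies 137.170 ≤ longitude ≤ 139.545 and 49.762 ≤ latitude ≤ 51.336.

Spur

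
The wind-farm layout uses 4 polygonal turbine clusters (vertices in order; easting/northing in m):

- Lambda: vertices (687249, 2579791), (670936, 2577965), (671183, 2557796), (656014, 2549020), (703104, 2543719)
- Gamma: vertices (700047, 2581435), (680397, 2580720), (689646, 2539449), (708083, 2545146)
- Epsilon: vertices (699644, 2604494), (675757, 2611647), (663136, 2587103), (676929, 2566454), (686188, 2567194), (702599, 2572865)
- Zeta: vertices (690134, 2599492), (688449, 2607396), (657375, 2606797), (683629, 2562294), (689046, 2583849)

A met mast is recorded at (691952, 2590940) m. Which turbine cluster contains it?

Cast a ray rightward from (691952, 2590940). For each polygon, the edges (by vertex number in listed order) whose endpoints lie on opposite sides of northing = 2590940, where each meets that height, and whether that is right or left of the point:
Lambda: no edge straddles that height → 0 crossings.
Gamma: no edge straddles that height → 0 crossings.
Epsilon: 2–3 at easting≈665109.1 (left), 6–1 at easting≈700910.3 (right) → 1 crossing.
Zeta: 3–4 at easting≈666729.6 (left), 5–1 at easting≈689539.2 (left) → 0 crossings.
Only Epsilon has an odd count, so the point is inside Epsilon.

Epsilon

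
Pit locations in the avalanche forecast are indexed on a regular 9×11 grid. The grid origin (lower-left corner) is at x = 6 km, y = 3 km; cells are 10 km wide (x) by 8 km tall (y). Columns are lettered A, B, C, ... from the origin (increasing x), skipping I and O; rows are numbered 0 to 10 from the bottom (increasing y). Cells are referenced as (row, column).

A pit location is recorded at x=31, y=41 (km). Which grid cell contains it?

(4, C)

Column index: ⌊(31 − 6) / 10⌋ = ⌊2.500⌋ = 2 → column C
Row offset from origin: ⌊(41 − 3) / 8⌋ = ⌊4.750⌋ = 4 → row 4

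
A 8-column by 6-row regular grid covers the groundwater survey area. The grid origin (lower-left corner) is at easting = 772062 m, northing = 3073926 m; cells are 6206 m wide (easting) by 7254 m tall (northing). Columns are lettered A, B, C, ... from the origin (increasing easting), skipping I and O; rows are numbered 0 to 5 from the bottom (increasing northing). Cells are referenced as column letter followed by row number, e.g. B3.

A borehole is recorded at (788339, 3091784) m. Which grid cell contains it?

C2

Column index: ⌊(788339 − 772062) / 6206⌋ = ⌊2.623⌋ = 2 → column C
Row offset from origin: ⌊(3091784 − 3073926) / 7254⌋ = ⌊2.462⌋ = 2 → row 2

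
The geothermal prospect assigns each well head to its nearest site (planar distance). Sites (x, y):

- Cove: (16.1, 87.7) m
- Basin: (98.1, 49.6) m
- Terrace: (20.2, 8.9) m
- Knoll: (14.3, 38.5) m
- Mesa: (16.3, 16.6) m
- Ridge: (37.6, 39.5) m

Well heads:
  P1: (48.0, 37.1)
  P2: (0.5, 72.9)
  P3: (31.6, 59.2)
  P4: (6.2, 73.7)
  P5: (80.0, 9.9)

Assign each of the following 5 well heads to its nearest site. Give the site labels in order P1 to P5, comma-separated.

Ridge, Cove, Ridge, Cove, Basin

P1 → Ridge (d²=113.92)
P2 → Cove (d²=462.40)
P3 → Ridge (d²=424.09)
P4 → Cove (d²=294.01)
P5 → Basin (d²=1903.70)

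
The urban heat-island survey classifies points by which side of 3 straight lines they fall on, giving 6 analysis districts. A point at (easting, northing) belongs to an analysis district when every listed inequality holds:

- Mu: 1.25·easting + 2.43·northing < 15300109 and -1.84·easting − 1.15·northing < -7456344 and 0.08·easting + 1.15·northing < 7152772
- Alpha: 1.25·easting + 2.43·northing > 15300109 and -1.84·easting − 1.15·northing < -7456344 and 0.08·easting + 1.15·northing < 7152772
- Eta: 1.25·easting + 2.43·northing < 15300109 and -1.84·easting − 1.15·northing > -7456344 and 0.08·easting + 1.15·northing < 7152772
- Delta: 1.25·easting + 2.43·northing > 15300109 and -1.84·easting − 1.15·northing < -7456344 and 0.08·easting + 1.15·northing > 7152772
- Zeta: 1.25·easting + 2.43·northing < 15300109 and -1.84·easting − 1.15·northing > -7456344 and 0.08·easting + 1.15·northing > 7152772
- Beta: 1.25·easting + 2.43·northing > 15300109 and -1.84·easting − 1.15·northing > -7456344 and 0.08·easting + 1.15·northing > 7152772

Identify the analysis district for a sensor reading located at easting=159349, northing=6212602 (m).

Zeta

1.25·159349 + 2.43·6212602 = 15295809.110, which is < 15300109
-1.84·159349 − 1.15·6212602 = -7437694.460, which is > -7456344
0.08·159349 + 1.15·6212602 = 7157240.220, which is > 7152772
This sign pattern matches Zeta.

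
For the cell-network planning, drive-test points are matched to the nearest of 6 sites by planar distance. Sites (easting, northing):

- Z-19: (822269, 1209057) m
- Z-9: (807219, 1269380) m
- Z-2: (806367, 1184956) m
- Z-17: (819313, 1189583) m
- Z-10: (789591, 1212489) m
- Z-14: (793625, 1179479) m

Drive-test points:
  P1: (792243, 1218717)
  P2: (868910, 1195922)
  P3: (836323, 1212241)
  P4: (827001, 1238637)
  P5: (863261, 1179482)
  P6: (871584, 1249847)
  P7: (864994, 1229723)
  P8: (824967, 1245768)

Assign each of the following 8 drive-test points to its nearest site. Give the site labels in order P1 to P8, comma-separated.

P1 → Z-10 (d²=45821088.00)
P2 → Z-19 (d²=2347911106.00)
P3 → Z-19 (d²=207652772.00)
P4 → Z-19 (d²=897368224.00)
P5 → Z-17 (d²=2033456905.00)
P6 → Z-19 (d²=4095793325.00)
P7 → Z-19 (d²=2252509181.00)
P8 → Z-9 (d²=872518048.00)

Z-10, Z-19, Z-19, Z-19, Z-17, Z-19, Z-19, Z-9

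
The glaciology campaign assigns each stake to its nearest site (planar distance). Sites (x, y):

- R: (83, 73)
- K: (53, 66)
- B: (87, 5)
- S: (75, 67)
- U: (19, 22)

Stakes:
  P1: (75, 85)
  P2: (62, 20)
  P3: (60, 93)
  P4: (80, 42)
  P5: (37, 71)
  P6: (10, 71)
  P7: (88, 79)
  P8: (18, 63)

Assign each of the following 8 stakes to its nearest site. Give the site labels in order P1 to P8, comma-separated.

P1 → R (d²=208.00)
P2 → B (d²=850.00)
P3 → K (d²=778.00)
P4 → S (d²=650.00)
P5 → K (d²=281.00)
P6 → K (d²=1874.00)
P7 → R (d²=61.00)
P8 → K (d²=1234.00)

R, B, K, S, K, K, R, K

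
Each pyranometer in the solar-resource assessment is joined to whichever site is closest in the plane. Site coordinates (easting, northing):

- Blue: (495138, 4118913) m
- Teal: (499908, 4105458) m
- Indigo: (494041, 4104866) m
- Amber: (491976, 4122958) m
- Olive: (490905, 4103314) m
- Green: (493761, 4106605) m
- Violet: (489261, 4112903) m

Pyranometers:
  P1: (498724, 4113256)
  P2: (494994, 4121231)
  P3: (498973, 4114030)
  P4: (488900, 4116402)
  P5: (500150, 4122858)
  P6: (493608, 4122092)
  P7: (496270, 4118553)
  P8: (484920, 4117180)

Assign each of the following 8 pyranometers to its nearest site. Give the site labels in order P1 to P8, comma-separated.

P1 → Blue (d²=44861045.00)
P2 → Blue (d²=5393860.00)
P3 → Blue (d²=38550914.00)
P4 → Violet (d²=12373322.00)
P5 → Blue (d²=40683169.00)
P6 → Amber (d²=3413380.00)
P7 → Blue (d²=1411024.00)
P8 → Violet (d²=37137010.00)

Blue, Blue, Blue, Violet, Blue, Amber, Blue, Violet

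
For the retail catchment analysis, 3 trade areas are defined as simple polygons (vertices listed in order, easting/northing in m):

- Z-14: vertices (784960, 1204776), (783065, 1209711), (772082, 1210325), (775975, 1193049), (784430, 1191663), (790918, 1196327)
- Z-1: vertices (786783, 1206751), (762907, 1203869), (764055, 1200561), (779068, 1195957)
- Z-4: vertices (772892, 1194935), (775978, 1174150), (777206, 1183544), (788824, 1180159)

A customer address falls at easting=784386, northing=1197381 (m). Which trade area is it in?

Z-14

Cast a ray rightward from (784386, 1197381). For each polygon, the edges (by vertex number in listed order) whose endpoints lie on opposite sides of northing = 1197381, where each meets that height, and whether that is right or left of the point:
Z-14: 3–4 at easting≈774998.8 (left), 6–1 at easting≈790174.7 (right) → 1 crossing.
Z-1: 3–4 at easting≈774424.5 (left), 4–1 at easting≈780085.8 (left) → 0 crossings.
Z-4: no edge straddles that height → 0 crossings.
Only Z-14 has an odd count, so the point is inside Z-14.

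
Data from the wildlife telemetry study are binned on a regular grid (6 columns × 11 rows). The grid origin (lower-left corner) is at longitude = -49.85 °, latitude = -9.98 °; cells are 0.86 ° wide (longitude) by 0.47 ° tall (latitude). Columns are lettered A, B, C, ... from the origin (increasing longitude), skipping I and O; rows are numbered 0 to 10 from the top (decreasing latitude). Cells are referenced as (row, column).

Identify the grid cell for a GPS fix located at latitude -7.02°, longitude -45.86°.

(4, E)

Column index: ⌊(-45.86 − -49.85) / 0.86⌋ = ⌊4.640⌋ = 4 → column E
Row offset from origin: ⌊(-7.02 − -9.98) / 0.47⌋ = ⌊6.298⌋ = 6 → row 4 (counted from top)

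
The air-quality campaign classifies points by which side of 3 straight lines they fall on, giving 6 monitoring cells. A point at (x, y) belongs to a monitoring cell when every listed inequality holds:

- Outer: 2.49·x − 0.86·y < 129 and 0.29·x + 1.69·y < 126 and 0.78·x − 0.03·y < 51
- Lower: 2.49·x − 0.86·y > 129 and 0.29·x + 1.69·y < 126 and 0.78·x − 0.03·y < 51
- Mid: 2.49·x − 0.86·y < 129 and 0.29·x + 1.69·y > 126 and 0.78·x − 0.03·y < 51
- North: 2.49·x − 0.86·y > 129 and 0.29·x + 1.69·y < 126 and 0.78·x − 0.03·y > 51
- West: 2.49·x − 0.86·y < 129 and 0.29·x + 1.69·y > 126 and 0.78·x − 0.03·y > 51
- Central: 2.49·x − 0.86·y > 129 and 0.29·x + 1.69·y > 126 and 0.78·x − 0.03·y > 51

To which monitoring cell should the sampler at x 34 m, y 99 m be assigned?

2.49·34 − 0.86·99 = -0.480, which is < 129
0.29·34 + 1.69·99 = 177.170, which is > 126
0.78·34 − 0.03·99 = 23.550, which is < 51
This sign pattern matches Mid.

Mid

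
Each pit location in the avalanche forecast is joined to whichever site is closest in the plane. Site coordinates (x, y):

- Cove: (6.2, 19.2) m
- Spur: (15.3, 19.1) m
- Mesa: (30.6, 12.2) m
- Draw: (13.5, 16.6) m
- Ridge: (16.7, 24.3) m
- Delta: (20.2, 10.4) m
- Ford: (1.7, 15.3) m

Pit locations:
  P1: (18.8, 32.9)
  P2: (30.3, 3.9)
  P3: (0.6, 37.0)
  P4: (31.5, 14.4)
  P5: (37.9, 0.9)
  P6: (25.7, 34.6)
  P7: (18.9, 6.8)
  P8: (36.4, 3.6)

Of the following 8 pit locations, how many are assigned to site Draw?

P1 → Ridge
P2 → Mesa
P3 → Cove
P4 → Mesa
P5 → Mesa
P6 → Ridge
P7 → Delta
P8 → Mesa
0 of the 8 go to Draw.

0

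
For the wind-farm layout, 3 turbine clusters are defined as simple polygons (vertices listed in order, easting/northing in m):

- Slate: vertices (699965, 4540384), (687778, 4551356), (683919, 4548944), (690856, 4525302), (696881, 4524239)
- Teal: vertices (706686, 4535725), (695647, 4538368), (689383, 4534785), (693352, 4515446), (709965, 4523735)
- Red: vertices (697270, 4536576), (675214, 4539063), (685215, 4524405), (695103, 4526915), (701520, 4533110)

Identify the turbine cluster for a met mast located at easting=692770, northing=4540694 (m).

Cast a ray rightward from (692770, 4540694). For each polygon, the edges (by vertex number in listed order) whose endpoints lie on opposite sides of northing = 4540694, where each meets that height, and whether that is right or left of the point:
Slate: 1–2 at easting≈699620.7 (right), 3–4 at easting≈686339.7 (left) → 1 crossing.
Teal: no edge straddles that height → 0 crossings.
Red: no edge straddles that height → 0 crossings.
Only Slate has an odd count, so the point is inside Slate.

Slate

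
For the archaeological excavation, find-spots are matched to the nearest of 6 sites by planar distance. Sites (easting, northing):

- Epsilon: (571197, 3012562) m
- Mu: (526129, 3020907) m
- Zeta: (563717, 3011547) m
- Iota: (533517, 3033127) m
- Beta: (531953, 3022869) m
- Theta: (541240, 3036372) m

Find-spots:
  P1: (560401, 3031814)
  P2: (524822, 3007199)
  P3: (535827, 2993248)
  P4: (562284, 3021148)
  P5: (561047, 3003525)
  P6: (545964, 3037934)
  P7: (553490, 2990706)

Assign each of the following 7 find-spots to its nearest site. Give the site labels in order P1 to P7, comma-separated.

Theta, Mu, Mu, Zeta, Zeta, Theta, Zeta

P1 → Theta (d²=387919285.00)
P2 → Mu (d²=189617513.00)
P3 → Mu (d²=859071485.00)
P4 → Zeta (d²=94232690.00)
P5 → Zeta (d²=71481384.00)
P6 → Theta (d²=24756020.00)
P7 → Zeta (d²=538938810.00)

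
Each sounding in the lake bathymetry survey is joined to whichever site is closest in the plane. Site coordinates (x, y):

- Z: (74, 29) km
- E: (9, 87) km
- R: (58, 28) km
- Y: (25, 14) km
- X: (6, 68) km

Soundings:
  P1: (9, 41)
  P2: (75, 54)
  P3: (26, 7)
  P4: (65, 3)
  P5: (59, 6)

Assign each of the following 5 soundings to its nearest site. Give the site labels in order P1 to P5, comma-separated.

X, Z, Y, R, R

P1 → X (d²=738.00)
P2 → Z (d²=626.00)
P3 → Y (d²=50.00)
P4 → R (d²=674.00)
P5 → R (d²=485.00)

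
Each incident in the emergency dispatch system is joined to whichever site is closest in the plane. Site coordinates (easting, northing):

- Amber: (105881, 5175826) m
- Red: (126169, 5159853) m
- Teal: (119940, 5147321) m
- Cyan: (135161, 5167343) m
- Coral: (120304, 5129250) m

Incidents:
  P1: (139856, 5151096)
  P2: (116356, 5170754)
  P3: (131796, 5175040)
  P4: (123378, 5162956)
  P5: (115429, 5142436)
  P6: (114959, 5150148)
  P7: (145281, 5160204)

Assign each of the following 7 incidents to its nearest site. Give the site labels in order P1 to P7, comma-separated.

P1 → Red (d²=264019018.00)
P2 → Amber (d²=135450809.00)
P3 → Cyan (d²=70567034.00)
P4 → Red (d²=17418290.00)
P5 → Teal (d²=44212346.00)
P6 → Teal (d²=32802290.00)
P7 → Cyan (d²=153379721.00)

Red, Amber, Cyan, Red, Teal, Teal, Cyan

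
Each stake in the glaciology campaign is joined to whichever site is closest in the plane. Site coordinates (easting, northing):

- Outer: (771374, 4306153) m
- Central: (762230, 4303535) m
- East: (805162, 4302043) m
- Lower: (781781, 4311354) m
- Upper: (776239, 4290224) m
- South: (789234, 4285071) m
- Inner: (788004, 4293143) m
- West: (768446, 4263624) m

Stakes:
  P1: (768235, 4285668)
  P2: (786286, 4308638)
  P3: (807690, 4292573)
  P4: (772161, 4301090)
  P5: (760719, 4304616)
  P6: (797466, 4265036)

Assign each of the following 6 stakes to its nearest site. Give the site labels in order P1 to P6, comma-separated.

Upper, Lower, East, Outer, Central, South

P1 → Upper (d²=84821152.00)
P2 → Lower (d²=27671681.00)
P3 → East (d²=96071684.00)
P4 → Outer (d²=26253338.00)
P5 → Central (d²=3451682.00)
P6 → South (d²=469167049.00)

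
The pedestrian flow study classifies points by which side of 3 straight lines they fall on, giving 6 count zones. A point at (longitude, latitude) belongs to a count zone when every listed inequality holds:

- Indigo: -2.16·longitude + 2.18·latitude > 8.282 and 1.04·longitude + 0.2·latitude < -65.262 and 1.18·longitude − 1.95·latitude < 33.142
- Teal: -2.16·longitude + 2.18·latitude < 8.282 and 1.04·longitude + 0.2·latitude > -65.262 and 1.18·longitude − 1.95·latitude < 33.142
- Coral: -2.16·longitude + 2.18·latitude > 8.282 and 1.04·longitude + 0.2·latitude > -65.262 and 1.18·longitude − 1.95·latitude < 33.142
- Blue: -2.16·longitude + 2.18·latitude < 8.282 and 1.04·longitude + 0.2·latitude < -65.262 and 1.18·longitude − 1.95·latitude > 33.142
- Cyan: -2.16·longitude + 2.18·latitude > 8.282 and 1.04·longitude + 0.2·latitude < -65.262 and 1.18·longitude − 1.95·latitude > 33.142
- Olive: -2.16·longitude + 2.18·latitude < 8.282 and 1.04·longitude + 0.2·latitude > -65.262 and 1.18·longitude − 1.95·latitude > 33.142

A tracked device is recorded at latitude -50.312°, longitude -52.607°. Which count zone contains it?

-2.16·-52.607 + 2.18·-50.312 = 3.951, which is < 8.282
1.04·-52.607 + 0.2·-50.312 = -64.774, which is > -65.262
1.18·-52.607 − 1.95·-50.312 = 36.032, which is > 33.142
This sign pattern matches Olive.

Olive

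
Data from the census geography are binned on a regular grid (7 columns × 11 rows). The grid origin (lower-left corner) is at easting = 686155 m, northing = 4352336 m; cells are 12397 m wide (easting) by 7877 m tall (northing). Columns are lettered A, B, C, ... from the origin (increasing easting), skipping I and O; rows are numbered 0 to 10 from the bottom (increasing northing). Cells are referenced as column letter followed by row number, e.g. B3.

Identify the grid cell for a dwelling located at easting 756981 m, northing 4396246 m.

Column index: ⌊(756981 − 686155) / 12397⌋ = ⌊5.713⌋ = 5 → column F
Row offset from origin: ⌊(4396246 − 4352336) / 7877⌋ = ⌊5.574⌋ = 5 → row 5

F5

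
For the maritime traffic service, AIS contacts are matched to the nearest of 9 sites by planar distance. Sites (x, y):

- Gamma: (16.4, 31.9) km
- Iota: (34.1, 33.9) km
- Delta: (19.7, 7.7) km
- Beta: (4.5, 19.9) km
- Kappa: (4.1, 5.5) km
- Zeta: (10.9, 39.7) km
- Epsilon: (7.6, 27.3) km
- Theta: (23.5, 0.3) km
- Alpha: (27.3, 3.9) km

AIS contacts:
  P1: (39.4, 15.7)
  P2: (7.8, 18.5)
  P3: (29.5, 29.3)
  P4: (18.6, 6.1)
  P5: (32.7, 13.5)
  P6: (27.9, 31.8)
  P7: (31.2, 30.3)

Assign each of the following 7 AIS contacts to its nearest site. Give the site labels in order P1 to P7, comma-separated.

P1 → Alpha (d²=285.65)
P2 → Beta (d²=12.85)
P3 → Iota (d²=42.32)
P4 → Delta (d²=3.77)
P5 → Alpha (d²=121.32)
P6 → Iota (d²=42.85)
P7 → Iota (d²=21.37)

Alpha, Beta, Iota, Delta, Alpha, Iota, Iota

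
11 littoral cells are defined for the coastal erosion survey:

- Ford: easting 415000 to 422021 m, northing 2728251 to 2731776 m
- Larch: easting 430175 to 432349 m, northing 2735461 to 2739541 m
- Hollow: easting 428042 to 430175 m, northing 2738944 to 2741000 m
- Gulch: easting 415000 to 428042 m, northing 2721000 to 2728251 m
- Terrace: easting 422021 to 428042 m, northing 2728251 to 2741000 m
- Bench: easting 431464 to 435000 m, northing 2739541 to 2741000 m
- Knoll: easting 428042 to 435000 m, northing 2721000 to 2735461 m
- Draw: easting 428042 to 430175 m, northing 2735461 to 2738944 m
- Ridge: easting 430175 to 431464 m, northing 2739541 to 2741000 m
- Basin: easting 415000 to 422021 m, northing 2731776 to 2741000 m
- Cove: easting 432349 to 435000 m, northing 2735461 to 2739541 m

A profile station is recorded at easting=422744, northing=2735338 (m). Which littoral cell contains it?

The point has easting = 422744 and northing = 2735338.
Only Terrace satisfies 422021 ≤ easting ≤ 428042 and 2728251 ≤ northing ≤ 2741000.

Terrace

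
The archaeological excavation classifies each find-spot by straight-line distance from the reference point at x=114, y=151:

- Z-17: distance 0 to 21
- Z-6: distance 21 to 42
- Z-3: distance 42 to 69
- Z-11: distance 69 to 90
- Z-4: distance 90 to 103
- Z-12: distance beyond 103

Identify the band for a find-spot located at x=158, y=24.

Distance = √((158−114)² + (24−151)²) = √(1936.000 + 16129.000) = 134.406.
103 ≤ 134.406 < ∞ → Z-12.

Z-12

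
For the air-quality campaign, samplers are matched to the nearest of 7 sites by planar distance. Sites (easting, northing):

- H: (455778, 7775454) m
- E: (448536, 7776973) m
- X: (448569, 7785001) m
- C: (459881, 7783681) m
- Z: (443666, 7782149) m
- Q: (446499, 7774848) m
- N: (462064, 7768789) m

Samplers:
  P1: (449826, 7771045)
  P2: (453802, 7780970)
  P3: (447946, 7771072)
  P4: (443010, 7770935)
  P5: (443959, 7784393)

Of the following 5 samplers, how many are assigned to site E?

0

P1 → Q
P2 → H
P3 → Q
P4 → Q
P5 → Z
0 of the 5 go to E.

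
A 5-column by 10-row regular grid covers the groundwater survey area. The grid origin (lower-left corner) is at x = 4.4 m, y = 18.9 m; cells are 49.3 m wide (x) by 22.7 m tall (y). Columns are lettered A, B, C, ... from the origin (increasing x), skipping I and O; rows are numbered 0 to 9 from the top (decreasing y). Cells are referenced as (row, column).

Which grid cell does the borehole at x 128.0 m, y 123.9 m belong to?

(5, C)

Column index: ⌊(128.0 − 4.4) / 49.3⌋ = ⌊2.507⌋ = 2 → column C
Row offset from origin: ⌊(123.9 − 18.9) / 22.7⌋ = ⌊4.626⌋ = 4 → row 5 (counted from top)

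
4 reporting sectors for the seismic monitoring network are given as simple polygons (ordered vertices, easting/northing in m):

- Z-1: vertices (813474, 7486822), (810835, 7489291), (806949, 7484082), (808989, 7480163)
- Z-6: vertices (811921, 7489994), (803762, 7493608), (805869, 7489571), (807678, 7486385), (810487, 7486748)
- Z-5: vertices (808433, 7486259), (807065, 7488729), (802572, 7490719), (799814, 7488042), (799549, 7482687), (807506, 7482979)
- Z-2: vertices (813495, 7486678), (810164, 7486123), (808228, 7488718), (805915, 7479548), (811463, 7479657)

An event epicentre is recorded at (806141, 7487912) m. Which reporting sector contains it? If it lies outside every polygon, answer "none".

Cast a ray rightward from (806141, 7487912). For each polygon, the edges (by vertex number in listed order) whose endpoints lie on opposite sides of northing = 7487912, where each meets that height, and whether that is right or left of the point:
Z-1: 1–2 at easting≈812308.9 (right), 2–3 at easting≈809806.2 (right) → 2 crossings.
Z-6: 3–4 at easting≈806811.0 (right), 5–1 at easting≈811001.2 (right) → 2 crossings.
Z-5: 1–2 at easting≈807517.5 (right), 4–5 at easting≈799807.6 (left) → 1 crossing.
Z-2: 2–3 at easting≈808829.3 (right), 3–4 at easting≈808024.7 (right) → 2 crossings.
Only Z-5 has an odd count, so the point is inside Z-5.

Z-5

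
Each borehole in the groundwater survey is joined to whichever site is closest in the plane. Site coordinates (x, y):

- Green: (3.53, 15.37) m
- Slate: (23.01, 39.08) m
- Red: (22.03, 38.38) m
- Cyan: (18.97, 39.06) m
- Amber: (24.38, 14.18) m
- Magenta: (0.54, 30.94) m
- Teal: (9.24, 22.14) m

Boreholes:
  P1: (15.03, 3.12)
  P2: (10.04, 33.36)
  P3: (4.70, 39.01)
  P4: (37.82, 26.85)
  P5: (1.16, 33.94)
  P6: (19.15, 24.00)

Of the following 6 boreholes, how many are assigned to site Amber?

2

P1 → Amber
P2 → Magenta
P3 → Magenta
P4 → Amber
P5 → Magenta
P6 → Teal
2 of the 6 go to Amber.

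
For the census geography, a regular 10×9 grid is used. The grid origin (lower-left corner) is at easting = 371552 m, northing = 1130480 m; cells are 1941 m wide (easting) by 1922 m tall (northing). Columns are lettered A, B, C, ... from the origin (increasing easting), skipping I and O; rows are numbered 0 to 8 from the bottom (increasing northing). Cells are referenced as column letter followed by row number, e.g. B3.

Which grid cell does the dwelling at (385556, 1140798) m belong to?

Column index: ⌊(385556 − 371552) / 1941⌋ = ⌊7.215⌋ = 7 → column H
Row offset from origin: ⌊(1140798 − 1130480) / 1922⌋ = ⌊5.368⌋ = 5 → row 5

H5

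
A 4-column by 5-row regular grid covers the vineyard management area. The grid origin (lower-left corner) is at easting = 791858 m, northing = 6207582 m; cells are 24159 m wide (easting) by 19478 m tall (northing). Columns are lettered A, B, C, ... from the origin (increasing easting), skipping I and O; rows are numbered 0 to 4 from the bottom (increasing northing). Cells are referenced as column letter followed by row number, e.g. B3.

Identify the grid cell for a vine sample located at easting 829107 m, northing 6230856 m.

B1

Column index: ⌊(829107 − 791858) / 24159⌋ = ⌊1.542⌋ = 1 → column B
Row offset from origin: ⌊(6230856 − 6207582) / 19478⌋ = ⌊1.195⌋ = 1 → row 1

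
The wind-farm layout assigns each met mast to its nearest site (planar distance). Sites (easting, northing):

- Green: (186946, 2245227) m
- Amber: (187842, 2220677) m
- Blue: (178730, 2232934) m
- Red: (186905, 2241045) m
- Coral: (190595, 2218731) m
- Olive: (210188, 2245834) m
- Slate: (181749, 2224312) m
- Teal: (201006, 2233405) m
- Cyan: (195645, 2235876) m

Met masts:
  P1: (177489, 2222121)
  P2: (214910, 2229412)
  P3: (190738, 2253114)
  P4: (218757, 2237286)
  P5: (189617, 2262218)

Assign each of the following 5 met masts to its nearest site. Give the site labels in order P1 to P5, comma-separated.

Slate, Teal, Green, Olive, Green

P1 → Slate (d²=22948081.00)
P2 → Teal (d²=209265265.00)
P3 → Green (d²=76584033.00)
P4 → Olive (d²=146496065.00)
P5 → Green (d²=295828322.00)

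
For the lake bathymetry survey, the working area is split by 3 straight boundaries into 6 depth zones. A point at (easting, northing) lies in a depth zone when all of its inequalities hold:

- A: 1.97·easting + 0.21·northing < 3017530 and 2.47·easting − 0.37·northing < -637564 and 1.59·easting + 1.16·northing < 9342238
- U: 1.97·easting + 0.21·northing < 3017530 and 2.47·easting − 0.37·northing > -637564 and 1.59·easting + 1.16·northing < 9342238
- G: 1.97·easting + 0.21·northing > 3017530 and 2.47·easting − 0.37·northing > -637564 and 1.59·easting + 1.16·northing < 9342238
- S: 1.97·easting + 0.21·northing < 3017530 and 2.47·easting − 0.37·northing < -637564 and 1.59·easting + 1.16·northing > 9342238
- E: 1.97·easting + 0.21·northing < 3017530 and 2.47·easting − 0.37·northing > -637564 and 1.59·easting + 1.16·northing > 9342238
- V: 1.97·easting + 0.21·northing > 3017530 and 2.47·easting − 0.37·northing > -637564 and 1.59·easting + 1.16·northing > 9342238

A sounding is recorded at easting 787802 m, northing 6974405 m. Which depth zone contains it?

1.97·787802 + 0.21·6974405 = 3016594.990, which is < 3017530
2.47·787802 − 0.37·6974405 = -634658.910, which is > -637564
1.59·787802 + 1.16·6974405 = 9342914.980, which is > 9342238
This sign pattern matches E.

E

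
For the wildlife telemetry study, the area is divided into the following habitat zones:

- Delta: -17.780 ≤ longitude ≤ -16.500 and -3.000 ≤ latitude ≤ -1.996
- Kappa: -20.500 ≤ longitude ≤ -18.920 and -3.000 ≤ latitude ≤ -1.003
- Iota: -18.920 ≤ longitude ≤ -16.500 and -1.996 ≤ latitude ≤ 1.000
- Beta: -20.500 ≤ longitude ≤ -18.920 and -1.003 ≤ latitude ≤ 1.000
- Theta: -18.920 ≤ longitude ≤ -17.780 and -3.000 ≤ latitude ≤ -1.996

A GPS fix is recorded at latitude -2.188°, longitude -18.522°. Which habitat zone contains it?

Theta

The point has longitude = -18.522 and latitude = -2.188.
Only Theta satisfies -18.920 ≤ longitude ≤ -17.780 and -3.000 ≤ latitude ≤ -1.996.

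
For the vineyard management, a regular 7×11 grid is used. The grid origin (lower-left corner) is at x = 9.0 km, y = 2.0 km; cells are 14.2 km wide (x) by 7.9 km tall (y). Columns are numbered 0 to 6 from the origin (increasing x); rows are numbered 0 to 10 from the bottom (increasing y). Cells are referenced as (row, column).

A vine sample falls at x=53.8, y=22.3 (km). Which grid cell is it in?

Column index: ⌊(53.8 − 9.0) / 14.2⌋ = ⌊3.155⌋ = 3
Row offset from origin: ⌊(22.3 − 2.0) / 7.9⌋ = ⌊2.570⌋ = 2 → row 2

(2, 3)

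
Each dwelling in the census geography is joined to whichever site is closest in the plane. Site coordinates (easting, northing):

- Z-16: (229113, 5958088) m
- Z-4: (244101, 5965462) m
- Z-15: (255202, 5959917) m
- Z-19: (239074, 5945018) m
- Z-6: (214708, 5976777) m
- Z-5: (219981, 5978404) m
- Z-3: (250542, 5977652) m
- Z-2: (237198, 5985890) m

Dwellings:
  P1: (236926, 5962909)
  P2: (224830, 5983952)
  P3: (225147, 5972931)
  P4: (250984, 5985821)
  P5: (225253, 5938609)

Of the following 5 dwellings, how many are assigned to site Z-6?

P1 → Z-4
P2 → Z-5
P3 → Z-5
P4 → Z-3
P5 → Z-19
0 of the 5 go to Z-6.

0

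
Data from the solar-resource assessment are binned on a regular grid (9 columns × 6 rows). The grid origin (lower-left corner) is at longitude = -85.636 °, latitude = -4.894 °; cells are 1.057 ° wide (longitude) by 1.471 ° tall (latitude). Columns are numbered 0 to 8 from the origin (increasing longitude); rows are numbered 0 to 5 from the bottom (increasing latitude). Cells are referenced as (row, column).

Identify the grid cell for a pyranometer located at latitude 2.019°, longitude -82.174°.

Column index: ⌊(-82.174 − -85.636) / 1.057⌋ = ⌊3.275⌋ = 3
Row offset from origin: ⌊(2.019 − -4.894) / 1.471⌋ = ⌊4.700⌋ = 4 → row 4

(4, 3)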